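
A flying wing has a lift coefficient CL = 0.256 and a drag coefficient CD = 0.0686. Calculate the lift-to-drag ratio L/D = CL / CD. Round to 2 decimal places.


Step 1: L/D = CL / CD = 0.256 / 0.0686
Step 2: L/D = 3.73

3.73


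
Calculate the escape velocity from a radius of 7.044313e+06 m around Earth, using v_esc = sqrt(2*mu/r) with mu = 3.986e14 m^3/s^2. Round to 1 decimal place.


Step 1: 2*mu/r = 2 * 3.986e14 / 7.044313e+06 = 113169304.0897
Step 2: v_esc = sqrt(113169304.0897) = 10638.1 m/s

10638.1


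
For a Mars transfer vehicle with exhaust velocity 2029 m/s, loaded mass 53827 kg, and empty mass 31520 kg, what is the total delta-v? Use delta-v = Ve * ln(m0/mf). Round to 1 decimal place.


Step 1: Mass ratio m0/mf = 53827 / 31520 = 1.707709
Step 2: ln(1.707709) = 0.535153
Step 3: delta-v = 2029 * 0.535153 = 1085.8 m/s

1085.8


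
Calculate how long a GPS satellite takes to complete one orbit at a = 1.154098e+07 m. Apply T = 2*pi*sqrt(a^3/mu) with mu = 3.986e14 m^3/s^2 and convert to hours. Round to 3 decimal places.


Step 1: a^3 / mu = 1.537192e+21 / 3.986e14 = 3.856477e+06
Step 2: sqrt(3.856477e+06) = 1963.7915 s
Step 3: T = 2*pi * 1963.7915 = 12338.87 s
Step 4: T in hours = 12338.87 / 3600 = 3.427 hours

3.427


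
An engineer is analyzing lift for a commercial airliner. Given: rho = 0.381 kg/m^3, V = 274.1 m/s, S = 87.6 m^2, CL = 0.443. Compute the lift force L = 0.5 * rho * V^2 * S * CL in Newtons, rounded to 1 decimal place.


Step 1: Calculate dynamic pressure q = 0.5 * 0.381 * 274.1^2 = 0.5 * 0.381 * 75130.81 = 14312.4193 Pa
Step 2: Multiply by wing area and lift coefficient: L = 14312.4193 * 87.6 * 0.443
Step 3: L = 1253767.9311 * 0.443 = 555419.2 N

555419.2


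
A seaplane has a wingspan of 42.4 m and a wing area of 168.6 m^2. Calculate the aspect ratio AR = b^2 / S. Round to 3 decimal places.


Step 1: b^2 = 42.4^2 = 1797.76
Step 2: AR = 1797.76 / 168.6 = 10.663

10.663


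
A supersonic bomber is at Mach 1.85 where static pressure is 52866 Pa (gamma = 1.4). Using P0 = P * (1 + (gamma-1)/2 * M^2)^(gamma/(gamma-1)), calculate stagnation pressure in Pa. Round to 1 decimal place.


Step 1: (gamma-1)/2 * M^2 = 0.2 * 3.4225 = 0.6845
Step 2: 1 + 0.6845 = 1.6845
Step 3: Exponent gamma/(gamma-1) = 3.5
Step 4: P0 = 52866 * 1.6845^3.5 = 327963.1 Pa

327963.1


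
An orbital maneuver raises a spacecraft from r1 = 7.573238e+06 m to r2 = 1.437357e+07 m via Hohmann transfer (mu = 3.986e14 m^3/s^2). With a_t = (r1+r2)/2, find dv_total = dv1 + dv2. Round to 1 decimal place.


Step 1: Transfer semi-major axis a_t = (7.573238e+06 + 1.437357e+07) / 2 = 1.097340e+07 m
Step 2: v1 (circular at r1) = sqrt(mu/r1) = 7254.84 m/s
Step 3: v_t1 = sqrt(mu*(2/r1 - 1/a_t)) = 8303.09 m/s
Step 4: dv1 = |8303.09 - 7254.84| = 1048.24 m/s
Step 5: v2 (circular at r2) = 5266.07 m/s, v_t2 = 4374.78 m/s
Step 6: dv2 = |5266.07 - 4374.78| = 891.28 m/s
Step 7: Total delta-v = 1048.24 + 891.28 = 1939.5 m/s

1939.5


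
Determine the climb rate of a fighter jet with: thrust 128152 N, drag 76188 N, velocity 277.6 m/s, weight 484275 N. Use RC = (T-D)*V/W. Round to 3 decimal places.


Step 1: Excess thrust = T - D = 128152 - 76188 = 51964 N
Step 2: Excess power = 51964 * 277.6 = 14425206.4 W
Step 3: RC = 14425206.4 / 484275 = 29.787 m/s

29.787


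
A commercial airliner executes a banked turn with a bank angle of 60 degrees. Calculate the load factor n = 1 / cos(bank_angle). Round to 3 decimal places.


Step 1: Convert 60 degrees to radians = 1.047198
Step 2: cos(60 deg) = 0.5
Step 3: n = 1 / 0.5 = 2.000

2.000


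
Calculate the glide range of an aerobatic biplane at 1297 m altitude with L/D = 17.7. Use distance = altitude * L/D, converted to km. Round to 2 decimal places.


Step 1: Glide distance = altitude * L/D = 1297 * 17.7 = 22956.9 m
Step 2: Convert to km: 22956.9 / 1000 = 22.96 km

22.96


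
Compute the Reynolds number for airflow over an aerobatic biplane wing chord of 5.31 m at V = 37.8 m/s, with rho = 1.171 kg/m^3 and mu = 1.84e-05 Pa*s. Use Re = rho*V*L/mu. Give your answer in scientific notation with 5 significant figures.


Step 1: Numerator = rho * V * L = 1.171 * 37.8 * 5.31 = 235.040778
Step 2: Re = 235.040778 / 1.84e-05
Step 3: Re = 1.2774e+07

1.2774e+07


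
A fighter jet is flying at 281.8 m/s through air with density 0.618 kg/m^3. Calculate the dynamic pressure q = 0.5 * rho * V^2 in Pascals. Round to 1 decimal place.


Step 1: V^2 = 281.8^2 = 79411.24
Step 2: q = 0.5 * 0.618 * 79411.24
Step 3: q = 24538.1 Pa

24538.1


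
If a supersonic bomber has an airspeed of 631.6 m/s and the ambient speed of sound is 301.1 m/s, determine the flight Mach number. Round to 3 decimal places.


Step 1: M = V / a = 631.6 / 301.1
Step 2: M = 2.098

2.098


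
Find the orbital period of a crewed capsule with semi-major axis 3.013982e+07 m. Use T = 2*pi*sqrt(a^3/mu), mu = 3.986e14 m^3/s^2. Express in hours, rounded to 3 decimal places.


Step 1: a^3 / mu = 2.737928e+22 / 3.986e14 = 6.868860e+07
Step 2: sqrt(6.868860e+07) = 8287.8586 s
Step 3: T = 2*pi * 8287.8586 = 52074.15 s
Step 4: T in hours = 52074.15 / 3600 = 14.465 hours

14.465


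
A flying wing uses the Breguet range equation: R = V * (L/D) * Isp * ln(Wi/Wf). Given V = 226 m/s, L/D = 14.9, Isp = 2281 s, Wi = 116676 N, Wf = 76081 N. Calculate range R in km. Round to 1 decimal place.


Step 1: Coefficient = V * (L/D) * Isp = 226 * 14.9 * 2281 = 7681039.4 m
Step 2: Wi/Wf = 116676 / 76081 = 1.533576
Step 3: ln(1.533576) = 0.427602
Step 4: R = 7681039.4 * 0.427602 = 3284430.1 m = 3284.4 km

3284.4


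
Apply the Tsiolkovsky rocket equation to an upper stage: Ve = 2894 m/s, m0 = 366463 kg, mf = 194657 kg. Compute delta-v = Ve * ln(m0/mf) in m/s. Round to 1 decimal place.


Step 1: Mass ratio m0/mf = 366463 / 194657 = 1.882609
Step 2: ln(1.882609) = 0.632659
Step 3: delta-v = 2894 * 0.632659 = 1830.9 m/s

1830.9


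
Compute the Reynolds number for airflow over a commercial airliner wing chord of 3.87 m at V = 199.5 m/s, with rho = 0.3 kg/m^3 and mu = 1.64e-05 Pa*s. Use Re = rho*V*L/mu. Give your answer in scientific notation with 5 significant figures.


Step 1: Numerator = rho * V * L = 0.3 * 199.5 * 3.87 = 231.6195
Step 2: Re = 231.6195 / 1.64e-05
Step 3: Re = 1.4123e+07

1.4123e+07


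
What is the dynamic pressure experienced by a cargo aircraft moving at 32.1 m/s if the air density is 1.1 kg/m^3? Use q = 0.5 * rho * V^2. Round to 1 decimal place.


Step 1: V^2 = 32.1^2 = 1030.41
Step 2: q = 0.5 * 1.1 * 1030.41
Step 3: q = 566.7 Pa

566.7


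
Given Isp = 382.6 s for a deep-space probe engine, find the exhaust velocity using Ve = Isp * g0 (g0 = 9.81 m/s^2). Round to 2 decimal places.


Step 1: Ve = Isp * g0 = 382.6 * 9.81
Step 2: Ve = 3753.31 m/s

3753.31


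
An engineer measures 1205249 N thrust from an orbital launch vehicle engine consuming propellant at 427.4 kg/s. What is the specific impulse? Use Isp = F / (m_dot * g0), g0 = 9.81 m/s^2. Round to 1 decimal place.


Step 1: m_dot * g0 = 427.4 * 9.81 = 4192.79
Step 2: Isp = 1205249 / 4192.79 = 287.5 s

287.5


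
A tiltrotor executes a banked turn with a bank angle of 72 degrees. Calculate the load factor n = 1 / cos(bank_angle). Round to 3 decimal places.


Step 1: Convert 72 degrees to radians = 1.256637
Step 2: cos(72 deg) = 0.309017
Step 3: n = 1 / 0.309017 = 3.236

3.236


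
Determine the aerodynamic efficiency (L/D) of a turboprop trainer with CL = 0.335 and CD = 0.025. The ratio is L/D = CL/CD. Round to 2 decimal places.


Step 1: L/D = CL / CD = 0.335 / 0.025
Step 2: L/D = 13.40

13.40


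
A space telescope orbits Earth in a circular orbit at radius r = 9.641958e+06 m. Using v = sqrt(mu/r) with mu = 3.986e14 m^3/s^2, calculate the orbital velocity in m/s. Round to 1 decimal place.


Step 1: mu / r = 3.986e14 / 9.641958e+06 = 41340151.0357
Step 2: v = sqrt(41340151.0357) = 6429.6 m/s

6429.6


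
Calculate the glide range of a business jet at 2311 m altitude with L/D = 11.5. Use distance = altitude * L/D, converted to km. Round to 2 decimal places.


Step 1: Glide distance = altitude * L/D = 2311 * 11.5 = 26576.5 m
Step 2: Convert to km: 26576.5 / 1000 = 26.58 km

26.58


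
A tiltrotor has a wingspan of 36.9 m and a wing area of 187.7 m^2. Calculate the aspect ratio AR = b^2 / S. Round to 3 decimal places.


Step 1: b^2 = 36.9^2 = 1361.61
Step 2: AR = 1361.61 / 187.7 = 7.254

7.254


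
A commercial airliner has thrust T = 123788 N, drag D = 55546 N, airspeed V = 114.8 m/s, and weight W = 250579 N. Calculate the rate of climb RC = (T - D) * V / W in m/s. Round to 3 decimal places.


Step 1: Excess thrust = T - D = 123788 - 55546 = 68242 N
Step 2: Excess power = 68242 * 114.8 = 7834181.6 W
Step 3: RC = 7834181.6 / 250579 = 31.264 m/s

31.264


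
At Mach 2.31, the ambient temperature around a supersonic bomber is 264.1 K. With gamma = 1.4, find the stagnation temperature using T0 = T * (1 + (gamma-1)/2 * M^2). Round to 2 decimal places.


Step 1: (gamma-1)/2 = 0.2
Step 2: M^2 = 5.3361
Step 3: 1 + 0.2 * 5.3361 = 2.06722
Step 4: T0 = 264.1 * 2.06722 = 545.95 K

545.95


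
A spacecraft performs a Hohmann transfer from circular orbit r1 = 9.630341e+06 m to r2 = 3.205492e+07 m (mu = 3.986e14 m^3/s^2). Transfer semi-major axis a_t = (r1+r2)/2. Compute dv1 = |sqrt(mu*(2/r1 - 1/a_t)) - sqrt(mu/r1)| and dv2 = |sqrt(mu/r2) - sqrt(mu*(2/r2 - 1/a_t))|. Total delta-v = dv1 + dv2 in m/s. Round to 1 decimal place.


Step 1: Transfer semi-major axis a_t = (9.630341e+06 + 3.205492e+07) / 2 = 2.084263e+07 m
Step 2: v1 (circular at r1) = sqrt(mu/r1) = 6433.51 m/s
Step 3: v_t1 = sqrt(mu*(2/r1 - 1/a_t)) = 7978.46 m/s
Step 4: dv1 = |7978.46 - 6433.51| = 1544.95 m/s
Step 5: v2 (circular at r2) = 3526.32 m/s, v_t2 = 2396.99 m/s
Step 6: dv2 = |3526.32 - 2396.99| = 1129.33 m/s
Step 7: Total delta-v = 1544.95 + 1129.33 = 2674.3 m/s

2674.3


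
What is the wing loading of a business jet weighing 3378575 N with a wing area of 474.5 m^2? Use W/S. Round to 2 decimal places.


Step 1: Wing loading = W / S = 3378575 / 474.5
Step 2: Wing loading = 7120.28 N/m^2

7120.28


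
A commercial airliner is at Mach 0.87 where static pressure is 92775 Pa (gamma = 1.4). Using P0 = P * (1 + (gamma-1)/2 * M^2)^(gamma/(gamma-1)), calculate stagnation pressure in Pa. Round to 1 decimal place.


Step 1: (gamma-1)/2 * M^2 = 0.2 * 0.7569 = 0.15138
Step 2: 1 + 0.15138 = 1.15138
Step 3: Exponent gamma/(gamma-1) = 3.5
Step 4: P0 = 92775 * 1.15138^3.5 = 151948.5 Pa

151948.5


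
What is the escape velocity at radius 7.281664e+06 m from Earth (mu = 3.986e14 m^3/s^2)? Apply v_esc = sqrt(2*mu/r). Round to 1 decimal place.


Step 1: 2*mu/r = 2 * 3.986e14 / 7.281664e+06 = 109480470.398
Step 2: v_esc = sqrt(109480470.398) = 10463.3 m/s

10463.3


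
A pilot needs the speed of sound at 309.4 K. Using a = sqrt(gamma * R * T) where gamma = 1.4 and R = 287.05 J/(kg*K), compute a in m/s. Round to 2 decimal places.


Step 1: gamma * R * T = 1.4 * 287.05 * 309.4 = 124338.578
Step 2: a = sqrt(124338.578) = 352.62 m/s

352.62


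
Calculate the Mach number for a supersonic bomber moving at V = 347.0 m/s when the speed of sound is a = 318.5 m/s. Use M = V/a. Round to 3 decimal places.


Step 1: M = V / a = 347.0 / 318.5
Step 2: M = 1.089

1.089


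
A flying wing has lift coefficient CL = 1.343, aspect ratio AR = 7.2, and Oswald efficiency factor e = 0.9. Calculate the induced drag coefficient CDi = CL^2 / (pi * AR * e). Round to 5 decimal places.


Step 1: CL^2 = 1.343^2 = 1.803649
Step 2: pi * AR * e = 3.14159 * 7.2 * 0.9 = 20.35752
Step 3: CDi = 1.803649 / 20.35752 = 0.08860

0.08860


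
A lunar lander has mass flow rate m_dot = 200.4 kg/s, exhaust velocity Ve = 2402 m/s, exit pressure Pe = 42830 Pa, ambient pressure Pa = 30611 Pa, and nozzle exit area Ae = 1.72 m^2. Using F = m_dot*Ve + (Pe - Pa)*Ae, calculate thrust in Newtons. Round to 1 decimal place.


Step 1: Momentum thrust = m_dot * Ve = 200.4 * 2402 = 481360.8 N
Step 2: Pressure thrust = (Pe - Pa) * Ae = (42830 - 30611) * 1.72 = 21016.68 N
Step 3: Total thrust F = 481360.8 + 21016.68 = 502377.5 N

502377.5


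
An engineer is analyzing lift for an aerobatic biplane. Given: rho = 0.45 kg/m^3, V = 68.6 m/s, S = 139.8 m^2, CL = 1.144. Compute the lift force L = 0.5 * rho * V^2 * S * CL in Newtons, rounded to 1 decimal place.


Step 1: Calculate dynamic pressure q = 0.5 * 0.45 * 68.6^2 = 0.5 * 0.45 * 4705.96 = 1058.841 Pa
Step 2: Multiply by wing area and lift coefficient: L = 1058.841 * 139.8 * 1.144
Step 3: L = 148025.9718 * 1.144 = 169341.7 N

169341.7


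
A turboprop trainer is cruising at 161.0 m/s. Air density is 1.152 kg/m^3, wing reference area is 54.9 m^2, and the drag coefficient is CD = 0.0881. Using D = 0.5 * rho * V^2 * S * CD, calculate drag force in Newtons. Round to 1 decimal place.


Step 1: Dynamic pressure q = 0.5 * 1.152 * 161.0^2 = 14930.496 Pa
Step 2: Drag D = q * S * CD = 14930.496 * 54.9 * 0.0881
Step 3: D = 72214.2 N

72214.2


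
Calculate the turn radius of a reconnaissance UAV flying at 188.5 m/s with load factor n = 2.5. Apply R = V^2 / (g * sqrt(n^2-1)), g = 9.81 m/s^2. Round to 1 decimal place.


Step 1: V^2 = 188.5^2 = 35532.25
Step 2: n^2 - 1 = 2.5^2 - 1 = 5.25
Step 3: sqrt(5.25) = 2.291288
Step 4: R = 35532.25 / (9.81 * 2.291288) = 1580.8 m

1580.8


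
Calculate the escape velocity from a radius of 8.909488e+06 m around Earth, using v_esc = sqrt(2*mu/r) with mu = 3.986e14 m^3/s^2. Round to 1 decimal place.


Step 1: 2*mu/r = 2 * 3.986e14 / 8.909488e+06 = 89477644.5066
Step 2: v_esc = sqrt(89477644.5066) = 9459.3 m/s

9459.3


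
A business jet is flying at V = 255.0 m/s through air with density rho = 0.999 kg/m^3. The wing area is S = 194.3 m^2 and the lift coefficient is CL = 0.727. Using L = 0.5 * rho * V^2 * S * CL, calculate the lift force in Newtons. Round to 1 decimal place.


Step 1: Calculate dynamic pressure q = 0.5 * 0.999 * 255.0^2 = 0.5 * 0.999 * 65025.0 = 32479.9875 Pa
Step 2: Multiply by wing area and lift coefficient: L = 32479.9875 * 194.3 * 0.727
Step 3: L = 6310861.5713 * 0.727 = 4587996.4 N

4587996.4


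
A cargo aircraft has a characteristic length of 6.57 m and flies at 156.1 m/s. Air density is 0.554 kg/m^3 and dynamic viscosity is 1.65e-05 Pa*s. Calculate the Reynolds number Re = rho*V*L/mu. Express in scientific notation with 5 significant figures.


Step 1: Numerator = rho * V * L = 0.554 * 156.1 * 6.57 = 568.169658
Step 2: Re = 568.169658 / 1.65e-05
Step 3: Re = 3.4435e+07

3.4435e+07


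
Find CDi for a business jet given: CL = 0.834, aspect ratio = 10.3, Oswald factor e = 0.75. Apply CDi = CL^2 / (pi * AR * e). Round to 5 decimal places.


Step 1: CL^2 = 0.834^2 = 0.695556
Step 2: pi * AR * e = 3.14159 * 10.3 * 0.75 = 24.268803
Step 3: CDi = 0.695556 / 24.268803 = 0.02866

0.02866


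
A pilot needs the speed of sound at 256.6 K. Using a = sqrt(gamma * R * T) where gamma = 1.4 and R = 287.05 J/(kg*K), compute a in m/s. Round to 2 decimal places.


Step 1: gamma * R * T = 1.4 * 287.05 * 256.6 = 103119.842
Step 2: a = sqrt(103119.842) = 321.12 m/s

321.12


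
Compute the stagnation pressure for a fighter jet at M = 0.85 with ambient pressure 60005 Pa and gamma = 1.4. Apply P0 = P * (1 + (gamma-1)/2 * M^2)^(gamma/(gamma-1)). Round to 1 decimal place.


Step 1: (gamma-1)/2 * M^2 = 0.2 * 0.7225 = 0.1445
Step 2: 1 + 0.1445 = 1.1445
Step 3: Exponent gamma/(gamma-1) = 3.5
Step 4: P0 = 60005 * 1.1445^3.5 = 96237.1 Pa

96237.1


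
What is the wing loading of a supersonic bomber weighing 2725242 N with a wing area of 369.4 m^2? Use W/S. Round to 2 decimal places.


Step 1: Wing loading = W / S = 2725242 / 369.4
Step 2: Wing loading = 7377.48 N/m^2

7377.48


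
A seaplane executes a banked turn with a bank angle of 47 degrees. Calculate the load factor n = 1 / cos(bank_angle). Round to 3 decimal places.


Step 1: Convert 47 degrees to radians = 0.820305
Step 2: cos(47 deg) = 0.681998
Step 3: n = 1 / 0.681998 = 1.466

1.466


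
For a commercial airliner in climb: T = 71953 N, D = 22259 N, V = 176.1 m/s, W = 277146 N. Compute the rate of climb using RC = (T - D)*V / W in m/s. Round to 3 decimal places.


Step 1: Excess thrust = T - D = 71953 - 22259 = 49694 N
Step 2: Excess power = 49694 * 176.1 = 8751113.4 W
Step 3: RC = 8751113.4 / 277146 = 31.576 m/s

31.576


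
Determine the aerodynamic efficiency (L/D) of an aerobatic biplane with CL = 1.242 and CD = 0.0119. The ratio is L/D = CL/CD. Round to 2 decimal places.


Step 1: L/D = CL / CD = 1.242 / 0.0119
Step 2: L/D = 104.37

104.37


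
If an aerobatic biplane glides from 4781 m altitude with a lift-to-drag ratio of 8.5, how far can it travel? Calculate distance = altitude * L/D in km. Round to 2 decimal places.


Step 1: Glide distance = altitude * L/D = 4781 * 8.5 = 40638.5 m
Step 2: Convert to km: 40638.5 / 1000 = 40.64 km

40.64


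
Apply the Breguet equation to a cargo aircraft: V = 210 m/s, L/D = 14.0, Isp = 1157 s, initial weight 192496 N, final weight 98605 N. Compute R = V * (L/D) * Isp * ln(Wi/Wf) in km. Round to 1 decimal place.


Step 1: Coefficient = V * (L/D) * Isp = 210 * 14.0 * 1157 = 3401580.0 m
Step 2: Wi/Wf = 192496 / 98605 = 1.952193
Step 3: ln(1.952193) = 0.668953
Step 4: R = 3401580.0 * 0.668953 = 2275498.5 m = 2275.5 km

2275.5


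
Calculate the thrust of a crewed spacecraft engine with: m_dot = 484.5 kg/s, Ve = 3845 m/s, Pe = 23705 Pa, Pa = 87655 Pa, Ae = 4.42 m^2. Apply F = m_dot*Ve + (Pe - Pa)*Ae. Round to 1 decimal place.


Step 1: Momentum thrust = m_dot * Ve = 484.5 * 3845 = 1862902.5 N
Step 2: Pressure thrust = (Pe - Pa) * Ae = (23705 - 87655) * 4.42 = -282659.00 N
Step 3: Total thrust F = 1862902.5 + -282659.00 = 1580243.5 N

1580243.5


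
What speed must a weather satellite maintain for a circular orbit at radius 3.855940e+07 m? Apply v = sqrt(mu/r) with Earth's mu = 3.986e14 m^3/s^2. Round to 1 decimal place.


Step 1: mu / r = 3.986e14 / 3.855940e+07 = 10337297.7795
Step 2: v = sqrt(10337297.7795) = 3215.2 m/s

3215.2


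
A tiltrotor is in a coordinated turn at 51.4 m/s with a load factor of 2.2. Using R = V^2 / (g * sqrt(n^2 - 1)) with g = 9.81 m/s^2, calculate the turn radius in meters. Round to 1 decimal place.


Step 1: V^2 = 51.4^2 = 2641.96
Step 2: n^2 - 1 = 2.2^2 - 1 = 3.84
Step 3: sqrt(3.84) = 1.959592
Step 4: R = 2641.96 / (9.81 * 1.959592) = 137.4 m

137.4


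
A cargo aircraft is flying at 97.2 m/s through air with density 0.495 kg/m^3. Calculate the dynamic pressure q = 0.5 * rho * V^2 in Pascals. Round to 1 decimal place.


Step 1: V^2 = 97.2^2 = 9447.84
Step 2: q = 0.5 * 0.495 * 9447.84
Step 3: q = 2338.3 Pa

2338.3


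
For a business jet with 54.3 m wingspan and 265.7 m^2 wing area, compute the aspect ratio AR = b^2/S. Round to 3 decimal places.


Step 1: b^2 = 54.3^2 = 2948.49
Step 2: AR = 2948.49 / 265.7 = 11.097

11.097


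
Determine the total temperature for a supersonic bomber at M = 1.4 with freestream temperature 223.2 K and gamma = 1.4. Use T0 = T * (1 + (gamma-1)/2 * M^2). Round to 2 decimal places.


Step 1: (gamma-1)/2 = 0.2
Step 2: M^2 = 1.96
Step 3: 1 + 0.2 * 1.96 = 1.392
Step 4: T0 = 223.2 * 1.392 = 310.69 K

310.69


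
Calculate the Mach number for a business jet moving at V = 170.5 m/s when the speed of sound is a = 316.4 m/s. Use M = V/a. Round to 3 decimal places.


Step 1: M = V / a = 170.5 / 316.4
Step 2: M = 0.539

0.539


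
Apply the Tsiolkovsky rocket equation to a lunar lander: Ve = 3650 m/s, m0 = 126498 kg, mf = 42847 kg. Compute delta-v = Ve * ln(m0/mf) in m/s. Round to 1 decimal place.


Step 1: Mass ratio m0/mf = 126498 / 42847 = 2.952319
Step 2: ln(2.952319) = 1.082591
Step 3: delta-v = 3650 * 1.082591 = 3951.5 m/s

3951.5


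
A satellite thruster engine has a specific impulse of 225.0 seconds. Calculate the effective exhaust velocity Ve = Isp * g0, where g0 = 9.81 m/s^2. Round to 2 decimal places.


Step 1: Ve = Isp * g0 = 225.0 * 9.81
Step 2: Ve = 2207.25 m/s

2207.25


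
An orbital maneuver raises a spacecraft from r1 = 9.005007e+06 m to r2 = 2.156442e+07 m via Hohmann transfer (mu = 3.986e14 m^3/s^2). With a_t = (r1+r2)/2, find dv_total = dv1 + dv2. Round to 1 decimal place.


Step 1: Transfer semi-major axis a_t = (9.005007e+06 + 2.156442e+07) / 2 = 1.528471e+07 m
Step 2: v1 (circular at r1) = sqrt(mu/r1) = 6653.14 m/s
Step 3: v_t1 = sqrt(mu*(2/r1 - 1/a_t)) = 7902.54 m/s
Step 4: dv1 = |7902.54 - 6653.14| = 1249.4 m/s
Step 5: v2 (circular at r2) = 4299.32 m/s, v_t2 = 3299.99 m/s
Step 6: dv2 = |4299.32 - 3299.99| = 999.33 m/s
Step 7: Total delta-v = 1249.4 + 999.33 = 2248.7 m/s

2248.7


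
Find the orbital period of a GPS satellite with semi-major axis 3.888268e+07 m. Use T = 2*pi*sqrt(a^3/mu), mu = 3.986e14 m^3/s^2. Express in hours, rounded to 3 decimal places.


Step 1: a^3 / mu = 5.878528e+22 / 3.986e14 = 1.474794e+08
Step 2: sqrt(1.474794e+08) = 12144.1085 s
Step 3: T = 2*pi * 12144.1085 = 76303.68 s
Step 4: T in hours = 76303.68 / 3600 = 21.195 hours

21.195


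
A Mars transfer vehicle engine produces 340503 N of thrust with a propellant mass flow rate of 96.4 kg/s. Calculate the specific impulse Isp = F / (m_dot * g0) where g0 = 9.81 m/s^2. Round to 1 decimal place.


Step 1: m_dot * g0 = 96.4 * 9.81 = 945.68
Step 2: Isp = 340503 / 945.68 = 360.1 s

360.1


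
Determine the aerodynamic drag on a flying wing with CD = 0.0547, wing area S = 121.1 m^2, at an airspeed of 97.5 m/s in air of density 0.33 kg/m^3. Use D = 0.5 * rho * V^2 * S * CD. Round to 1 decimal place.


Step 1: Dynamic pressure q = 0.5 * 0.33 * 97.5^2 = 1568.5312 Pa
Step 2: Drag D = q * S * CD = 1568.5312 * 121.1 * 0.0547
Step 3: D = 10390.2 N

10390.2


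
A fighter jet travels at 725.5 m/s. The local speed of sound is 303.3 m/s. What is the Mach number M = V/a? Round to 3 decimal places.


Step 1: M = V / a = 725.5 / 303.3
Step 2: M = 2.392

2.392


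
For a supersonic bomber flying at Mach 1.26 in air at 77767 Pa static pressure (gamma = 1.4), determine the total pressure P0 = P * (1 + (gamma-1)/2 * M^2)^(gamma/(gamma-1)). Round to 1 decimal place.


Step 1: (gamma-1)/2 * M^2 = 0.2 * 1.5876 = 0.31752
Step 2: 1 + 0.31752 = 1.31752
Step 3: Exponent gamma/(gamma-1) = 3.5
Step 4: P0 = 77767 * 1.31752^3.5 = 204148.2 Pa

204148.2


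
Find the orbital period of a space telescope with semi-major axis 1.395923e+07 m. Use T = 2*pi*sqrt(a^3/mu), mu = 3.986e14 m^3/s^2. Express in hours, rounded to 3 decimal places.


Step 1: a^3 / mu = 2.720097e+21 / 3.986e14 = 6.824127e+06
Step 2: sqrt(6.824127e+06) = 2612.303 s
Step 3: T = 2*pi * 2612.303 = 16413.58 s
Step 4: T in hours = 16413.58 / 3600 = 4.559 hours

4.559


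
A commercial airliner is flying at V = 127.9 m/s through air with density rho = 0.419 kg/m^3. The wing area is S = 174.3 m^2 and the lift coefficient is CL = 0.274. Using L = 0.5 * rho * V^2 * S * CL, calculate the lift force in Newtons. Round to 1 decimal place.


Step 1: Calculate dynamic pressure q = 0.5 * 0.419 * 127.9^2 = 0.5 * 0.419 * 16358.41 = 3427.0869 Pa
Step 2: Multiply by wing area and lift coefficient: L = 3427.0869 * 174.3 * 0.274
Step 3: L = 597341.2458 * 0.274 = 163671.5 N

163671.5


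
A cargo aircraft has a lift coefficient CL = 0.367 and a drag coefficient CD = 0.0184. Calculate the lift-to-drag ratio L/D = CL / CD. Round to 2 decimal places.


Step 1: L/D = CL / CD = 0.367 / 0.0184
Step 2: L/D = 19.95

19.95


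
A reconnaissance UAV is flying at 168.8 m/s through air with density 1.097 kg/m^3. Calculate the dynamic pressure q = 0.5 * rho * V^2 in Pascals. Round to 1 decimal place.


Step 1: V^2 = 168.8^2 = 28493.44
Step 2: q = 0.5 * 1.097 * 28493.44
Step 3: q = 15628.7 Pa

15628.7


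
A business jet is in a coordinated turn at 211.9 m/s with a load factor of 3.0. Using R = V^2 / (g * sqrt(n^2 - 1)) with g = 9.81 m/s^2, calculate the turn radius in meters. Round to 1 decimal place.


Step 1: V^2 = 211.9^2 = 44901.61
Step 2: n^2 - 1 = 3.0^2 - 1 = 8.0
Step 3: sqrt(8.0) = 2.828427
Step 4: R = 44901.61 / (9.81 * 2.828427) = 1618.3 m

1618.3


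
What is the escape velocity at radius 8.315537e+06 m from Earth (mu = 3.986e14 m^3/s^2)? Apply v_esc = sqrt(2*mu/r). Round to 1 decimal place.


Step 1: 2*mu/r = 2 * 3.986e14 / 8.315537e+06 = 95868733.4324
Step 2: v_esc = sqrt(95868733.4324) = 9791.3 m/s

9791.3


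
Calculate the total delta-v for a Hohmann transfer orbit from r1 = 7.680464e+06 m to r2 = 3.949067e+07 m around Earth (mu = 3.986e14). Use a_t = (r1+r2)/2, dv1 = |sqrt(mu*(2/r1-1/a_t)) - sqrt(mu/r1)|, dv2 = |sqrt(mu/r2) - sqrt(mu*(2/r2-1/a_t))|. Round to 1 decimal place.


Step 1: Transfer semi-major axis a_t = (7.680464e+06 + 3.949067e+07) / 2 = 2.358557e+07 m
Step 2: v1 (circular at r1) = sqrt(mu/r1) = 7204.02 m/s
Step 3: v_t1 = sqrt(mu*(2/r1 - 1/a_t)) = 9321.78 m/s
Step 4: dv1 = |9321.78 - 7204.02| = 2117.76 m/s
Step 5: v2 (circular at r2) = 3177.03 m/s, v_t2 = 1812.98 m/s
Step 6: dv2 = |3177.03 - 1812.98| = 1364.05 m/s
Step 7: Total delta-v = 2117.76 + 1364.05 = 3481.8 m/s

3481.8


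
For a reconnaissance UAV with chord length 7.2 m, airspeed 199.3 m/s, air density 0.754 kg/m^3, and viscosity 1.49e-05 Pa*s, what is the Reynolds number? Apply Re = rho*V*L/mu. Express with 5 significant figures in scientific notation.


Step 1: Numerator = rho * V * L = 0.754 * 199.3 * 7.2 = 1081.95984
Step 2: Re = 1081.95984 / 1.49e-05
Step 3: Re = 7.2615e+07

7.2615e+07


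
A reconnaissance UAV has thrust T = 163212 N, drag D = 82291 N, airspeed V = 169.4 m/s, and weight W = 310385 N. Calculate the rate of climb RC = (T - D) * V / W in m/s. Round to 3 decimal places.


Step 1: Excess thrust = T - D = 163212 - 82291 = 80921 N
Step 2: Excess power = 80921 * 169.4 = 13708017.4 W
Step 3: RC = 13708017.4 / 310385 = 44.165 m/s

44.165


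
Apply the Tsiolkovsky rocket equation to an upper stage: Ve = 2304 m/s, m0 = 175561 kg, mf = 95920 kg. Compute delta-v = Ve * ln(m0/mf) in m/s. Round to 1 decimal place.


Step 1: Mass ratio m0/mf = 175561 / 95920 = 1.830286
Step 2: ln(1.830286) = 0.604472
Step 3: delta-v = 2304 * 0.604472 = 1392.7 m/s

1392.7


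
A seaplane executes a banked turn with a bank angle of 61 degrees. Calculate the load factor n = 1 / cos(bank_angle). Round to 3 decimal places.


Step 1: Convert 61 degrees to radians = 1.064651
Step 2: cos(61 deg) = 0.48481
Step 3: n = 1 / 0.48481 = 2.063

2.063


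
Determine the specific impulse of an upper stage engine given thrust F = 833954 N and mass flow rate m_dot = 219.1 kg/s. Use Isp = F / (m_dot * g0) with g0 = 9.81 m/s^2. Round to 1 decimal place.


Step 1: m_dot * g0 = 219.1 * 9.81 = 2149.37
Step 2: Isp = 833954 / 2149.37 = 388.0 s

388.0


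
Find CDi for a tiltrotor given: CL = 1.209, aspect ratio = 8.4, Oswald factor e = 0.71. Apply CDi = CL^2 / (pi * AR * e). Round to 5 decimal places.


Step 1: CL^2 = 1.209^2 = 1.461681
Step 2: pi * AR * e = 3.14159 * 8.4 * 0.71 = 18.736459
Step 3: CDi = 1.461681 / 18.736459 = 0.07801

0.07801


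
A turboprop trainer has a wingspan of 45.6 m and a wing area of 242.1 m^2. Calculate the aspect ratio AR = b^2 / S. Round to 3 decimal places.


Step 1: b^2 = 45.6^2 = 2079.36
Step 2: AR = 2079.36 / 242.1 = 8.589

8.589


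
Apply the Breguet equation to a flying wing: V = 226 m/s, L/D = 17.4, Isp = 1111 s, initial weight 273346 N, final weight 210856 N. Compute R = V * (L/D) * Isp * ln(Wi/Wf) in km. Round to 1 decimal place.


Step 1: Coefficient = V * (L/D) * Isp = 226 * 17.4 * 1111 = 4368896.4 m
Step 2: Wi/Wf = 273346 / 210856 = 1.296363
Step 3: ln(1.296363) = 0.259563
Step 4: R = 4368896.4 * 0.259563 = 1134003.7 m = 1134.0 km

1134.0


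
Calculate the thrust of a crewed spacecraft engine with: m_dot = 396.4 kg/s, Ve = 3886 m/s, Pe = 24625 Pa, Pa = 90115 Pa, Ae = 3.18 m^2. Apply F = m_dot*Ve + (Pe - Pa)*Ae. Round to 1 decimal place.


Step 1: Momentum thrust = m_dot * Ve = 396.4 * 3886 = 1540410.4 N
Step 2: Pressure thrust = (Pe - Pa) * Ae = (24625 - 90115) * 3.18 = -208258.20 N
Step 3: Total thrust F = 1540410.4 + -208258.20 = 1332152.2 N

1332152.2


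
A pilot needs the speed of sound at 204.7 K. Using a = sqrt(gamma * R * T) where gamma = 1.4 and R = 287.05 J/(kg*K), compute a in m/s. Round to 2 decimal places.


Step 1: gamma * R * T = 1.4 * 287.05 * 204.7 = 82262.789
Step 2: a = sqrt(82262.789) = 286.81 m/s

286.81


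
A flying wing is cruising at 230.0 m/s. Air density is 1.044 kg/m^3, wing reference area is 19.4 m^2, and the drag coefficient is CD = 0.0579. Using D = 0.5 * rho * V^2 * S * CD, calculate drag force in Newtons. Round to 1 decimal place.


Step 1: Dynamic pressure q = 0.5 * 1.044 * 230.0^2 = 27613.8 Pa
Step 2: Drag D = q * S * CD = 27613.8 * 19.4 * 0.0579
Step 3: D = 31017.5 N

31017.5


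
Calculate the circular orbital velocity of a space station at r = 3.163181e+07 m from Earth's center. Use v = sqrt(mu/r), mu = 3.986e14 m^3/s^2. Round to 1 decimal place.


Step 1: mu / r = 3.986e14 / 3.163181e+07 = 12601239.0692
Step 2: v = sqrt(12601239.0692) = 3549.8 m/s

3549.8


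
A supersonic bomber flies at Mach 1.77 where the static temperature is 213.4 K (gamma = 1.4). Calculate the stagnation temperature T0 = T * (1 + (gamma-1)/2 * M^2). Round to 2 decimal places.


Step 1: (gamma-1)/2 = 0.2
Step 2: M^2 = 3.1329
Step 3: 1 + 0.2 * 3.1329 = 1.62658
Step 4: T0 = 213.4 * 1.62658 = 347.11 K

347.11


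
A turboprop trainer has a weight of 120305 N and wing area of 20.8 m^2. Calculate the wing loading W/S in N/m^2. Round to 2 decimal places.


Step 1: Wing loading = W / S = 120305 / 20.8
Step 2: Wing loading = 5783.89 N/m^2

5783.89


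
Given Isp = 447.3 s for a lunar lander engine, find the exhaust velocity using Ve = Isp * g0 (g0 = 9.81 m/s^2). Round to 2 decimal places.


Step 1: Ve = Isp * g0 = 447.3 * 9.81
Step 2: Ve = 4388.01 m/s

4388.01


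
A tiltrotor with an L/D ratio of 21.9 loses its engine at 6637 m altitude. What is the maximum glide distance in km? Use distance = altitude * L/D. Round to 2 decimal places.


Step 1: Glide distance = altitude * L/D = 6637 * 21.9 = 145350.3 m
Step 2: Convert to km: 145350.3 / 1000 = 145.35 km

145.35


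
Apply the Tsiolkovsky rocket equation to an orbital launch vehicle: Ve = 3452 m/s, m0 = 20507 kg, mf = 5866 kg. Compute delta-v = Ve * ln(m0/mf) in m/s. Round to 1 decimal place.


Step 1: Mass ratio m0/mf = 20507 / 5866 = 3.495909
Step 2: ln(3.495909) = 1.251593
Step 3: delta-v = 3452 * 1.251593 = 4320.5 m/s

4320.5


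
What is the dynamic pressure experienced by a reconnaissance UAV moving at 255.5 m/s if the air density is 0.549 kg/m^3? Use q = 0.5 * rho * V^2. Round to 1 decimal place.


Step 1: V^2 = 255.5^2 = 65280.25
Step 2: q = 0.5 * 0.549 * 65280.25
Step 3: q = 17919.4 Pa

17919.4


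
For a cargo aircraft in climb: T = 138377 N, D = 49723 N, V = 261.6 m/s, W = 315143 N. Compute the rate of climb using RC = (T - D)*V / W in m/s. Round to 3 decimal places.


Step 1: Excess thrust = T - D = 138377 - 49723 = 88654 N
Step 2: Excess power = 88654 * 261.6 = 23191886.4 W
Step 3: RC = 23191886.4 / 315143 = 73.592 m/s

73.592


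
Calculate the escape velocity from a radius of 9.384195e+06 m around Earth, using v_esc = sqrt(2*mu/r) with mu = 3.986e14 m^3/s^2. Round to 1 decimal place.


Step 1: 2*mu/r = 2 * 3.986e14 / 9.384195e+06 = 84951346.3861
Step 2: v_esc = sqrt(84951346.3861) = 9216.9 m/s

9216.9


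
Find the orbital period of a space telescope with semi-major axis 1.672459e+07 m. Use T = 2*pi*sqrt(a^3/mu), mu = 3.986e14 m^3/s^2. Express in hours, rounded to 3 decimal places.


Step 1: a^3 / mu = 4.678067e+21 / 3.986e14 = 1.173624e+07
Step 2: sqrt(1.173624e+07) = 3425.8203 s
Step 3: T = 2*pi * 3425.8203 = 21525.06 s
Step 4: T in hours = 21525.06 / 3600 = 5.979 hours

5.979


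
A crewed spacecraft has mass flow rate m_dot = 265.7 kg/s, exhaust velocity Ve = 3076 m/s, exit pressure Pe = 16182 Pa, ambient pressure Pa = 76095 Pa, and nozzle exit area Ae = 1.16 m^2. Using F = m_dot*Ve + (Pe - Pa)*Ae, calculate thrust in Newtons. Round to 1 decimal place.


Step 1: Momentum thrust = m_dot * Ve = 265.7 * 3076 = 817293.2 N
Step 2: Pressure thrust = (Pe - Pa) * Ae = (16182 - 76095) * 1.16 = -69499.08 N
Step 3: Total thrust F = 817293.2 + -69499.08 = 747794.1 N

747794.1


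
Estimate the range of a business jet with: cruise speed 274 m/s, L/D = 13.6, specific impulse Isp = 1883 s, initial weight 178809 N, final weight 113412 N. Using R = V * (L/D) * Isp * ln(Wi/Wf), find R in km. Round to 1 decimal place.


Step 1: Coefficient = V * (L/D) * Isp = 274 * 13.6 * 1883 = 7016811.2 m
Step 2: Wi/Wf = 178809 / 113412 = 1.576632
Step 3: ln(1.576632) = 0.455291
Step 4: R = 7016811.2 * 0.455291 = 3194690.9 m = 3194.7 km

3194.7


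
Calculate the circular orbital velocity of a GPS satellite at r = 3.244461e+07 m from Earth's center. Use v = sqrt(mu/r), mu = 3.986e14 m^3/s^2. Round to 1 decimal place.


Step 1: mu / r = 3.986e14 / 3.244461e+07 = 12285553.7484
Step 2: v = sqrt(12285553.7484) = 3505.1 m/s

3505.1


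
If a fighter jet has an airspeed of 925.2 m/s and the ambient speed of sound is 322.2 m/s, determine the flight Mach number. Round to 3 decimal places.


Step 1: M = V / a = 925.2 / 322.2
Step 2: M = 2.872

2.872


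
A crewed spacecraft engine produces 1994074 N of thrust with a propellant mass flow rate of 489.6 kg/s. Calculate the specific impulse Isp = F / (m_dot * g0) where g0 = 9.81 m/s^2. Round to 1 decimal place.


Step 1: m_dot * g0 = 489.6 * 9.81 = 4802.98
Step 2: Isp = 1994074 / 4802.98 = 415.2 s

415.2


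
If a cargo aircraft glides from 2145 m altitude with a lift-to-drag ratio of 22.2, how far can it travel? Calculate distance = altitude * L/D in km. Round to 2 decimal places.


Step 1: Glide distance = altitude * L/D = 2145 * 22.2 = 47619.0 m
Step 2: Convert to km: 47619.0 / 1000 = 47.62 km

47.62


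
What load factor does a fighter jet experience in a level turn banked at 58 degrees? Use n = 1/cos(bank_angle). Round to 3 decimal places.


Step 1: Convert 58 degrees to radians = 1.012291
Step 2: cos(58 deg) = 0.529919
Step 3: n = 1 / 0.529919 = 1.887

1.887


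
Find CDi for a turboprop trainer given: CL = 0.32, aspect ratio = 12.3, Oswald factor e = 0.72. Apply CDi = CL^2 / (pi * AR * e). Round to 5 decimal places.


Step 1: CL^2 = 0.32^2 = 0.1024
Step 2: pi * AR * e = 3.14159 * 12.3 * 0.72 = 27.821945
Step 3: CDi = 0.1024 / 27.821945 = 0.00368

0.00368


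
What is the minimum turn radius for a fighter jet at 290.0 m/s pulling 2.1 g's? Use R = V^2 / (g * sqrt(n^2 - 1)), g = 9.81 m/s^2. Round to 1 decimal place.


Step 1: V^2 = 290.0^2 = 84100.0
Step 2: n^2 - 1 = 2.1^2 - 1 = 3.41
Step 3: sqrt(3.41) = 1.846619
Step 4: R = 84100.0 / (9.81 * 1.846619) = 4642.5 m

4642.5


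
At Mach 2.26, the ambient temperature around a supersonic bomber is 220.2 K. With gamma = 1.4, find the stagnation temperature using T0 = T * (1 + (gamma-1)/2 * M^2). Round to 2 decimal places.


Step 1: (gamma-1)/2 = 0.2
Step 2: M^2 = 5.1076
Step 3: 1 + 0.2 * 5.1076 = 2.02152
Step 4: T0 = 220.2 * 2.02152 = 445.14 K

445.14


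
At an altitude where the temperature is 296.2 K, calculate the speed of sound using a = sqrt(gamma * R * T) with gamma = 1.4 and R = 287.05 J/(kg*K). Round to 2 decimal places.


Step 1: gamma * R * T = 1.4 * 287.05 * 296.2 = 119033.894
Step 2: a = sqrt(119033.894) = 345.01 m/s

345.01


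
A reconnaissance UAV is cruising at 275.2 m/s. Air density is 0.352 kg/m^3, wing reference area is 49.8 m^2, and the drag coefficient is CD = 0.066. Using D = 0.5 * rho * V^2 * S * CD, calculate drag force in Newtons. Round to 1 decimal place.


Step 1: Dynamic pressure q = 0.5 * 0.352 * 275.2^2 = 13329.367 Pa
Step 2: Drag D = q * S * CD = 13329.367 * 49.8 * 0.066
Step 3: D = 43811.0 N

43811.0


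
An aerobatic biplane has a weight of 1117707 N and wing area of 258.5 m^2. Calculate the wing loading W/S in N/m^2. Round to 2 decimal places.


Step 1: Wing loading = W / S = 1117707 / 258.5
Step 2: Wing loading = 4323.82 N/m^2

4323.82


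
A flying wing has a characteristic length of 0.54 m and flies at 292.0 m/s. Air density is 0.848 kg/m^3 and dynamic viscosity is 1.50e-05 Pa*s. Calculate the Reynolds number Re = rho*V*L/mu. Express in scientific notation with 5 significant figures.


Step 1: Numerator = rho * V * L = 0.848 * 292.0 * 0.54 = 133.71264
Step 2: Re = 133.71264 / 1.50e-05
Step 3: Re = 8.9142e+06

8.9142e+06


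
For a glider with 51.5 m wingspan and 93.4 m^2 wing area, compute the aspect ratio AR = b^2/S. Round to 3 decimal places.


Step 1: b^2 = 51.5^2 = 2652.25
Step 2: AR = 2652.25 / 93.4 = 28.397

28.397


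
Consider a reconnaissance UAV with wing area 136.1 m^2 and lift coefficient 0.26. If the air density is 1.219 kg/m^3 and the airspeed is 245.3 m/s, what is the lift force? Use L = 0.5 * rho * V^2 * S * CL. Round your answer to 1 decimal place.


Step 1: Calculate dynamic pressure q = 0.5 * 1.219 * 245.3^2 = 0.5 * 1.219 * 60172.09 = 36674.8889 Pa
Step 2: Multiply by wing area and lift coefficient: L = 36674.8889 * 136.1 * 0.26
Step 3: L = 4991452.3732 * 0.26 = 1297777.6 N

1297777.6


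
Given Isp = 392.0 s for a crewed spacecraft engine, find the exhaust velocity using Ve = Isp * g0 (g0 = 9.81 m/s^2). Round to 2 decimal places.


Step 1: Ve = Isp * g0 = 392.0 * 9.81
Step 2: Ve = 3845.52 m/s

3845.52


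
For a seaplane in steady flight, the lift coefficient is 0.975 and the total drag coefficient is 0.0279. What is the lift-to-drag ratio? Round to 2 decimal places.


Step 1: L/D = CL / CD = 0.975 / 0.0279
Step 2: L/D = 34.95

34.95


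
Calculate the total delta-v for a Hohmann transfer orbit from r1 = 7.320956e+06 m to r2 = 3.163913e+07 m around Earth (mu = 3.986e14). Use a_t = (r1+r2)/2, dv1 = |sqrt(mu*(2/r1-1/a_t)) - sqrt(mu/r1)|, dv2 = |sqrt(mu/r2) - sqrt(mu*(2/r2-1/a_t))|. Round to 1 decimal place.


Step 1: Transfer semi-major axis a_t = (7.320956e+06 + 3.163913e+07) / 2 = 1.948004e+07 m
Step 2: v1 (circular at r1) = sqrt(mu/r1) = 7378.78 m/s
Step 3: v_t1 = sqrt(mu*(2/r1 - 1/a_t)) = 9403.77 m/s
Step 4: dv1 = |9403.77 - 7378.78| = 2024.99 m/s
Step 5: v2 (circular at r2) = 3549.41 m/s, v_t2 = 2175.93 m/s
Step 6: dv2 = |3549.41 - 2175.93| = 1373.48 m/s
Step 7: Total delta-v = 2024.99 + 1373.48 = 3398.5 m/s

3398.5


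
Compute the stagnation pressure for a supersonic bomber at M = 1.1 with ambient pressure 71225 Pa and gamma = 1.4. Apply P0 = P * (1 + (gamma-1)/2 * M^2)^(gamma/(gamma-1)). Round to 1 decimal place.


Step 1: (gamma-1)/2 * M^2 = 0.2 * 1.21 = 0.242
Step 2: 1 + 0.242 = 1.242
Step 3: Exponent gamma/(gamma-1) = 3.5
Step 4: P0 = 71225 * 1.242^3.5 = 152075.1 Pa

152075.1


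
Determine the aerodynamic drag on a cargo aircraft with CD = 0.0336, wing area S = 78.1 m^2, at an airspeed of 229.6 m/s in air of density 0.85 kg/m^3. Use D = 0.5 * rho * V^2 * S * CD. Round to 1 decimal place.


Step 1: Dynamic pressure q = 0.5 * 0.85 * 229.6^2 = 22404.368 Pa
Step 2: Drag D = q * S * CD = 22404.368 * 78.1 * 0.0336
Step 3: D = 58792.6 N

58792.6


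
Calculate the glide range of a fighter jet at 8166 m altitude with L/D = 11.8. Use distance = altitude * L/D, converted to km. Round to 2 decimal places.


Step 1: Glide distance = altitude * L/D = 8166 * 11.8 = 96358.8 m
Step 2: Convert to km: 96358.8 / 1000 = 96.36 km

96.36


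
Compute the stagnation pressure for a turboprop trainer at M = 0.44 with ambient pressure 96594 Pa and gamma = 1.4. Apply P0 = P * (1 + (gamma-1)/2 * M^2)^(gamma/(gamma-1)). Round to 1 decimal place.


Step 1: (gamma-1)/2 * M^2 = 0.2 * 0.1936 = 0.03872
Step 2: 1 + 0.03872 = 1.03872
Step 3: Exponent gamma/(gamma-1) = 3.5
Step 4: P0 = 96594 * 1.03872^3.5 = 110330.3 Pa

110330.3


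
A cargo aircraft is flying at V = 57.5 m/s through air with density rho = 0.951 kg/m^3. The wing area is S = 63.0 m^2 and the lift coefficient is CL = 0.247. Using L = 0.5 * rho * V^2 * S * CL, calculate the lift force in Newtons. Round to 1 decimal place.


Step 1: Calculate dynamic pressure q = 0.5 * 0.951 * 57.5^2 = 0.5 * 0.951 * 3306.25 = 1572.1219 Pa
Step 2: Multiply by wing area and lift coefficient: L = 1572.1219 * 63.0 * 0.247
Step 3: L = 99043.6781 * 0.247 = 24463.8 N

24463.8
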